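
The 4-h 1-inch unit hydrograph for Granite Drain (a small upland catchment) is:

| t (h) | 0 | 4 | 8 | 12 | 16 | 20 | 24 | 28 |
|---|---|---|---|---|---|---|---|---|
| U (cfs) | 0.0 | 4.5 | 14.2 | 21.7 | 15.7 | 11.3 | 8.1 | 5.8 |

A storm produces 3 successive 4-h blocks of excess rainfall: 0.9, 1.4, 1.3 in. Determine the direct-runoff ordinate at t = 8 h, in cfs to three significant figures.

Q ≈ 19.1 cfs

By discrete convolution, Q_j = Σ (P_i / 1 in) · U_{j−i}.
At t = 8 h (j=2): Q = (0.9/1)·14.2 + (1.4/1)·4.5 + (1.3/1)·0.0 = 19.1 cfs.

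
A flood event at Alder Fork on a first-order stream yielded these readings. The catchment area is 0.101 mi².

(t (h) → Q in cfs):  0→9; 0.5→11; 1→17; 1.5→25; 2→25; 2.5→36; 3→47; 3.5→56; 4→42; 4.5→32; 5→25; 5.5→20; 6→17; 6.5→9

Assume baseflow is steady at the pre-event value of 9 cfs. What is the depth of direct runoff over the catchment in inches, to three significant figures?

d ≈ 1.88 in

Direct runoff: 0.0, 2.0, 8.0, 16.0, 16.0, 27.0, 38.0, 47.0, 33.0, 23.0, 16.0, 11.0, 8.0, 0.0 cfs; ΣQ_DR = 245.0 cfs.
V = ΣQ_DR · Δt = 245.0 × 1800 s = 4.410 × 10^5 ft³.
Over A = 0.101 mi², depth = V / A = 1.88 in.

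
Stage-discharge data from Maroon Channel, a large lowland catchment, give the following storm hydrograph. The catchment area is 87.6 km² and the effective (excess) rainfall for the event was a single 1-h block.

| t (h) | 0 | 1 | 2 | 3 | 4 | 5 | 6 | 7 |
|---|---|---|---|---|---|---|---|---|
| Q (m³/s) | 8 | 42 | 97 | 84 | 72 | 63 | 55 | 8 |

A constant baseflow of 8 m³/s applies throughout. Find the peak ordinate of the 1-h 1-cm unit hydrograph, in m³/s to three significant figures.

Direct runoff: 0.0, 34.0, 89.0, 76.0, 64.0, 55.0, 47.0, 0.0 m³/s; ΣQ_DR = 365.0 m³/s, peak = 89.0 m³/s.
Runoff depth d = ΣQ_DR·Δt / A = 365.0 × 3600 / (87.6 km²) = 15.00 mm.
The 1-cm UH is the DRH scaled by (10 mm)/d, so U_p = 89.0 × 10/15.00 = 59.3 m³/s.

U_p ≈ 59.3 m³/s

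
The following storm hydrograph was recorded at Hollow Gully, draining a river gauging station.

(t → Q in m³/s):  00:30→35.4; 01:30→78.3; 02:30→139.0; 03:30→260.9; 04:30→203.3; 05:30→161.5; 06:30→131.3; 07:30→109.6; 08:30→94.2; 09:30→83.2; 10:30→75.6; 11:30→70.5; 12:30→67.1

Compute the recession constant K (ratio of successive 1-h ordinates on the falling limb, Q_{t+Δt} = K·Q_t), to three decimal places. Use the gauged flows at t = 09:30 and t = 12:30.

K ≈ 0.931

Using the recession-limb readings at t = 09:30 and t = 12:30: Q falls from 83.2 to 67.1 m³/s over 3 intervals.
K = (Q₂/Q₁)^(1/3) = (67.1/83.2)^(1/3) = 0.931.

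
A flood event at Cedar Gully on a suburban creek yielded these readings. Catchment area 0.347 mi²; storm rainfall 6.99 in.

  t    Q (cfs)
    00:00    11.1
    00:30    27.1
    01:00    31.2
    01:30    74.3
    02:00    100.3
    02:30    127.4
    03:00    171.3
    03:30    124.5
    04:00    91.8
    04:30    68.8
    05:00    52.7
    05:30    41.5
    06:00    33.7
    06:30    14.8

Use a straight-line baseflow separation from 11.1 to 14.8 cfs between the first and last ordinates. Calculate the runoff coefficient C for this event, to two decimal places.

ΣQ_DR = 789.2 cfs; V = ΣQ_DR·Δt = 1.421 × 10^6 ft³.
Runoff depth d = V / A = 1.762 in.
C = d / P = 1.762 / 6.99 = 0.25.

C ≈ 0.25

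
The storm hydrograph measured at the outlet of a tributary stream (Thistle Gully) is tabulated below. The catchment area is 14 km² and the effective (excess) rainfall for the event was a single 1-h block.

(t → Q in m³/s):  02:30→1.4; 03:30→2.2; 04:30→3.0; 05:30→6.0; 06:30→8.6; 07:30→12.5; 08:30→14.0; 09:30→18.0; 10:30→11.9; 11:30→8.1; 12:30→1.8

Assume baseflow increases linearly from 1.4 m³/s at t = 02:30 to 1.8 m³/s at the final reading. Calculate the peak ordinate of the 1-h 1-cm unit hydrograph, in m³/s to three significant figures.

U_p ≈ 9.08 m³/s

Direct runoff: 0.00, 0.76, 1.52, 4.48, 7.04, 10.90, 12.36, 16.32, 10.18, 6.34, 0.00 m³/s; ΣQ_DR = 69.90 m³/s, peak = 16.32 m³/s.
Runoff depth d = ΣQ_DR·Δt / A = 69.90 × 3600 / (14 km²) = 17.97 mm.
The 1-cm UH is the DRH scaled by (10 mm)/d, so U_p = 16.32 × 10/17.97 = 9.08 m³/s.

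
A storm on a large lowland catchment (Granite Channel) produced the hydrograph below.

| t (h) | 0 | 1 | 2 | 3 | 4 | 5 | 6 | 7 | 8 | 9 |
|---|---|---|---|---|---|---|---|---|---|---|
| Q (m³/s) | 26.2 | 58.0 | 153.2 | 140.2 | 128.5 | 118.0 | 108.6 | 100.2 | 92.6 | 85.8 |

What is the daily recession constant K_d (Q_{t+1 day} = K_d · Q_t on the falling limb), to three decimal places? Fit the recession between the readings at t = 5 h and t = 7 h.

Between t = 5 h and t = 7 h the flow falls from 118.0 to 100.2 m³/s over 2×1 h = 2 h.
Per-interval ratio K = (100.2/118.0)^(1/2) = 0.9215; K_d = K^(24/1) = 0.141.

K_d ≈ 0.141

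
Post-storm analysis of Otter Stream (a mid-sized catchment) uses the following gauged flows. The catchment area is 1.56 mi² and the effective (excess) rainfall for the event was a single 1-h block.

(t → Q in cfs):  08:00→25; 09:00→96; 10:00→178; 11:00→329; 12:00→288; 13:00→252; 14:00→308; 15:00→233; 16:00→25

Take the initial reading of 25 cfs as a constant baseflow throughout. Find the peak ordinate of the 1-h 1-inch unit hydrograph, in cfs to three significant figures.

Direct runoff: 0.0, 71.0, 153.0, 304.0, 263.0, 227.0, 283.0, 208.0, 0.0 cfs; ΣQ_DR = 1509 cfs, peak = 304.0 cfs.
Runoff depth d = ΣQ_DR·Δt / A = 1509 × 3600 / (1.56 mi²) = 1.499 in.
The 1-inch UH is the DRH scaled by (1 in)/d, so U_p = 304.0 × 1/1.499 = 203 cfs.

U_p ≈ 203 cfs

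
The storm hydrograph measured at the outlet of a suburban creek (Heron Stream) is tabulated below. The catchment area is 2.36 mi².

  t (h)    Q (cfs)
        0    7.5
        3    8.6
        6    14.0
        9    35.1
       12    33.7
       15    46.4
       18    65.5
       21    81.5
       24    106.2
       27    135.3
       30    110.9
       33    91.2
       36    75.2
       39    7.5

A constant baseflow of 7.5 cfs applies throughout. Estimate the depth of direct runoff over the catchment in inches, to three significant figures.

d ≈ 1.41 in

Direct runoff: 0.0, 1.1, 6.5, 27.6, 26.2, 38.9, 58.0, 74.0, 98.7, 127.8, 103.4, 83.7, 67.7, 0.0 cfs; ΣQ_DR = 713.6 cfs.
V = ΣQ_DR · Δt = 713.6 × 10800 s = 7.707 × 10^6 ft³.
Over A = 2.36 mi², depth = V / A = 1.41 in.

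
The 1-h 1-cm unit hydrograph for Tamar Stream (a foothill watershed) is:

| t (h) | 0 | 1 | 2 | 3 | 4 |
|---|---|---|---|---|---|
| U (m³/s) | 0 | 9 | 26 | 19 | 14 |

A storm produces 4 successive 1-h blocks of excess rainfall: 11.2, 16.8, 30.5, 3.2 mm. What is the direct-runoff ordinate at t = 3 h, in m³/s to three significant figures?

By discrete convolution, Q_j = Σ (P_i / 10 mm) · U_{j−i}.
At t = 3 h (j=3): Q = (11.2/10)·19 + (16.8/10)·26 + (30.5/10)·9 + (3.2/10)·0 = 92.4 m³/s.

Q ≈ 92.4 m³/s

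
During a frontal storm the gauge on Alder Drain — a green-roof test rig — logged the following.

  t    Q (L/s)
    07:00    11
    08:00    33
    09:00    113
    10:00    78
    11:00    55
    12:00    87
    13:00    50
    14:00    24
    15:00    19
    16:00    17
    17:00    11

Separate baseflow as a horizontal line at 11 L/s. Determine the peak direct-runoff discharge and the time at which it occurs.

Q_p = 102.0 L/s at t = 09:00

Subtracting baseflow gives direct-runoff ordinates: 0.0, 22.0, 102.0, 67.0, 44.0, 76.0, 39.0, 13.0, 8.0, 6.0, 0.0 L/s.
The maximum is 102.0 L/s, occurring at the reading for t = 09:00.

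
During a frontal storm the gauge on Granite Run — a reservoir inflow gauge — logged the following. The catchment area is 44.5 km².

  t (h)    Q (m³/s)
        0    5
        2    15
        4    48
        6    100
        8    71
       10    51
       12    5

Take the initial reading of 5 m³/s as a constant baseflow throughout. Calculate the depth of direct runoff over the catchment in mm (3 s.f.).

d ≈ 42.1 mm

Direct runoff: 0.0, 10.0, 43.0, 95.0, 66.0, 46.0, 0.0 m³/s; ΣQ_DR = 260.0 m³/s.
V = ΣQ_DR · Δt = 260.0 × 7200 s = 1.872 × 10^6 m³.
Over A = 44.5 km², depth = V / A = 42.1 mm.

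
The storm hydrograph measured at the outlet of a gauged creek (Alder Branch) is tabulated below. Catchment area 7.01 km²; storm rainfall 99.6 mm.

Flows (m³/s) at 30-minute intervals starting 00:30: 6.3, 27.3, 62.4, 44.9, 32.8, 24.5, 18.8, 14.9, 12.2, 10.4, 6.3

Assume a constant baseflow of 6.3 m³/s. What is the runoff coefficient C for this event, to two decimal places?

C ≈ 0.49

ΣQ_DR = 191.5 m³/s; V = ΣQ_DR·Δt = 3.447 × 10^5 m³.
Runoff depth d = V / A = 49.17 mm.
C = d / P = 49.17 / 99.6 = 0.49.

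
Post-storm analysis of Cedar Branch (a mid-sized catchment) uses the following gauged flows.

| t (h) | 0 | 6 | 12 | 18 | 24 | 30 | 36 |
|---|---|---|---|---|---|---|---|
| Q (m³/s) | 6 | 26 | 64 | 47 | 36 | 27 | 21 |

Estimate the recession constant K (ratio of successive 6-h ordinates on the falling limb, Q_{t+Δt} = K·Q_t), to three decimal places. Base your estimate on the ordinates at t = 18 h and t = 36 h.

Using the recession-limb readings at t = 18 h and t = 36 h: Q falls from 47 to 21 m³/s over 3 intervals.
K = (Q₂/Q₁)^(1/3) = (21/47)^(1/3) = 0.764.

K ≈ 0.764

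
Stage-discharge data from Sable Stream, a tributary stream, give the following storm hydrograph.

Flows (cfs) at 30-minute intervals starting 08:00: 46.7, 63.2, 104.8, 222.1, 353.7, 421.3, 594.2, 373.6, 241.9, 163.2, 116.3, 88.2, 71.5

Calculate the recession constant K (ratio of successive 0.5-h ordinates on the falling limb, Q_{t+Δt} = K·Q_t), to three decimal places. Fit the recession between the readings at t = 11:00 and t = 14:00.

K ≈ 0.703

Using the recession-limb readings at t = 11:00 and t = 14:00: Q falls from 594.2 to 71.5 cfs over 6 intervals.
K = (Q₂/Q₁)^(1/6) = (71.5/594.2)^(1/6) = 0.703.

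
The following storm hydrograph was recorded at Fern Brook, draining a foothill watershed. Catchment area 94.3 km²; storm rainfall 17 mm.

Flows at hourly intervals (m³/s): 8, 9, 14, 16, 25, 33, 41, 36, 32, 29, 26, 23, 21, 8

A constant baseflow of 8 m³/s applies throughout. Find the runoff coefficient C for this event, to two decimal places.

ΣQ_DR = 209.0 m³/s; V = ΣQ_DR·Δt = 7.524 × 10^5 m³.
Runoff depth d = V / A = 7.979 mm.
C = d / P = 7.979 / 17 = 0.47.

C ≈ 0.47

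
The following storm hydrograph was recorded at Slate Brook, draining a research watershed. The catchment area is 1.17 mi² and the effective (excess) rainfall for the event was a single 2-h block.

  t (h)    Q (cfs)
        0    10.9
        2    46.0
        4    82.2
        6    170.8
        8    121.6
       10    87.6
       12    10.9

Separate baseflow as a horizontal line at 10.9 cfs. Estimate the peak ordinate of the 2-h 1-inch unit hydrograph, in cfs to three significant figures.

U_p ≈ 133 cfs

Direct runoff: 0.0, 35.1, 71.3, 159.9, 110.7, 76.7, 0.0 cfs; ΣQ_DR = 453.7 cfs, peak = 159.9 cfs.
Runoff depth d = ΣQ_DR·Δt / A = 453.7 × 7200 / (1.17 mi²) = 1.202 in.
The 1-inch UH is the DRH scaled by (1 in)/d, so U_p = 159.9 × 1/1.202 = 133 cfs.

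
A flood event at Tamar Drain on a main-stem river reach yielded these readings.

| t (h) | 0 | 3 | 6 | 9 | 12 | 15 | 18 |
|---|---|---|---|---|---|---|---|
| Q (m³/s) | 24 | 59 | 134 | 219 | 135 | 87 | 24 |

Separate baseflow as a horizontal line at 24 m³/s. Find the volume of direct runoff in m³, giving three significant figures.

Direct-runoff ordinates (Q − Q_b): 0.0, 35.0, 110.0, 195.0, 111.0, 63.0, 0.0 m³/s.
ΣQ_DR = 514.0 m³/s.
With Δt = 3 h = 10800 s, V = ΣQ_DR · Δt = 514.0 × 10800 = 5.55 × 10^6 m³.

V ≈ 5.55 × 10^6 m³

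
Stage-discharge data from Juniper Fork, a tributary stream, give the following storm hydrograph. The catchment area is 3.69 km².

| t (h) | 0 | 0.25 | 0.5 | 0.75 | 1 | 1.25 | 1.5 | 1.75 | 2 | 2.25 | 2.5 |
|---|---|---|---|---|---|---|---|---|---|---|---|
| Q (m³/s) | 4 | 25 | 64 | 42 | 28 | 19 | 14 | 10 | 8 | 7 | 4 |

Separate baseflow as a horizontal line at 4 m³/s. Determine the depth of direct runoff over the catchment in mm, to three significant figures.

Direct runoff: 0.0, 21.0, 60.0, 38.0, 24.0, 15.0, 10.0, 6.0, 4.0, 3.0, 0.0 m³/s; ΣQ_DR = 181.0 m³/s.
V = ΣQ_DR · Δt = 181.0 × 900 s = 1.629 × 10^5 m³.
Over A = 3.69 km², depth = V / A = 44.1 mm.

d ≈ 44.1 mm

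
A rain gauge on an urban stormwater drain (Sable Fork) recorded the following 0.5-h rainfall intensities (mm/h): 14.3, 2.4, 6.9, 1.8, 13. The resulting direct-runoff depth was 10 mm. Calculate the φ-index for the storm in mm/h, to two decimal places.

φ ≈ 4.73 mm/h

Only the 3 blocks with intensity above φ contribute runoff: 14.3, 6.9, 13 mm/h.
Σ(I−φ)·Δt = d  ⇒  (14.3+6.9+13 − 3φ)·0.5 = 10
φ = (34.20 − 10/0.5) / 3 = 4.73 mm/h.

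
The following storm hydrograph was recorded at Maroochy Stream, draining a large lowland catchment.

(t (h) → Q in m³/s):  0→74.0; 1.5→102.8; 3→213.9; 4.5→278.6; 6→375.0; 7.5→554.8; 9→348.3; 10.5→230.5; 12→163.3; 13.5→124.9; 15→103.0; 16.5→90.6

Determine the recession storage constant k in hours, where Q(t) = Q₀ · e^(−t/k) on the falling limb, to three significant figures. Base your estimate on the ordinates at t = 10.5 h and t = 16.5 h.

k ≈ 6.43 h

On the falling limb, Q drops from 230.5 to 90.6 m³/s between t = 10.5 h and t = 16.5 h (Δt = 6 h).
k = −Δt / ln(Q₂/Q₁) = −6 / ln(90.6/230.5) = 6.43 h.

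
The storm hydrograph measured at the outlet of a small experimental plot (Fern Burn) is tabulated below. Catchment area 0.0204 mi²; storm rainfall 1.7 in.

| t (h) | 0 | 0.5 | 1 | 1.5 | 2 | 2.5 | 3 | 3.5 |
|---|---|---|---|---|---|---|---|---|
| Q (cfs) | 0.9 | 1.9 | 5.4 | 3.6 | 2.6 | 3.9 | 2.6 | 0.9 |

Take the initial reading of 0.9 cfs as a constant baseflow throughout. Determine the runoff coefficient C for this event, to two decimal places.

C ≈ 0.33

ΣQ_DR = 14.60 cfs; V = ΣQ_DR·Δt = 26280 ft³.
Runoff depth d = V / A = 0.5545 in.
C = d / P = 0.5545 / 1.7 = 0.33.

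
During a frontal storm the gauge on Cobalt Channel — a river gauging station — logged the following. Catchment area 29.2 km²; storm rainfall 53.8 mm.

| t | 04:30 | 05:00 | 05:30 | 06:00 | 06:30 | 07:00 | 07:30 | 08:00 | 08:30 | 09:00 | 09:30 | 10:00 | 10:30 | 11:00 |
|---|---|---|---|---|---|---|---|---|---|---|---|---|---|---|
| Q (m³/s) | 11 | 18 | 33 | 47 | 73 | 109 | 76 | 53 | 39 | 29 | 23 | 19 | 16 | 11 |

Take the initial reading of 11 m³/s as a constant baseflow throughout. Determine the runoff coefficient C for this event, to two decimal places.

ΣQ_DR = 403.0 m³/s; V = ΣQ_DR·Δt = 7.254 × 10^5 m³.
Runoff depth d = V / A = 24.84 mm.
C = d / P = 24.84 / 53.8 = 0.46.

C ≈ 0.46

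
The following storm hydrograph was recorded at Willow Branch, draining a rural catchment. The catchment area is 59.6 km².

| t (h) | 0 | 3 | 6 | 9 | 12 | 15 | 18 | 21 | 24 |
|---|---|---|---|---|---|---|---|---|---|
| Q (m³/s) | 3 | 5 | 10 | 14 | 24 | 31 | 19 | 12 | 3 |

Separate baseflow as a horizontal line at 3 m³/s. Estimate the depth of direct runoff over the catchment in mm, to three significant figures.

d ≈ 17.0 mm

Direct runoff: 0.0, 2.0, 7.0, 11.0, 21.0, 28.0, 16.0, 9.0, 0.0 m³/s; ΣQ_DR = 94.00 m³/s.
V = ΣQ_DR · Δt = 94.00 × 10800 s = 1.015 × 10^6 m³.
Over A = 59.6 km², depth = V / A = 17.0 mm.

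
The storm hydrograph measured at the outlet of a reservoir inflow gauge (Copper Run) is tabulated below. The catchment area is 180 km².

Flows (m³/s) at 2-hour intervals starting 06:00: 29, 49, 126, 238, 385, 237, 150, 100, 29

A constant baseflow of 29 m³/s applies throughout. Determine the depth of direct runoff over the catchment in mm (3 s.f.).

Direct runoff: 0.0, 20.0, 97.0, 209.0, 356.0, 208.0, 121.0, 71.0, 0.0 m³/s; ΣQ_DR = 1082 m³/s.
V = ΣQ_DR · Δt = 1082 × 7200 s = 7.790 × 10^6 m³.
Over A = 180 km², depth = V / A = 43.3 mm.

d ≈ 43.3 mm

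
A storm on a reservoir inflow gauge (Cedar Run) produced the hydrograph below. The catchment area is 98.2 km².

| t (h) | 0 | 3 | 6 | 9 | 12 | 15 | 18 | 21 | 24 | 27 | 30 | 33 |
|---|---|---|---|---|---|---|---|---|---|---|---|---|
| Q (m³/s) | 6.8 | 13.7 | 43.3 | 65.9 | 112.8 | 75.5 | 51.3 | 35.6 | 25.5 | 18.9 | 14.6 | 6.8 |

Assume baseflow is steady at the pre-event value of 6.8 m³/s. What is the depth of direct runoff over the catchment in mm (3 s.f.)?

Direct runoff: 0.0, 6.9, 36.5, 59.1, 106.0, 68.7, 44.5, 28.8, 18.7, 12.1, 7.8, 0.0 m³/s; ΣQ_DR = 389.1 m³/s.
V = ΣQ_DR · Δt = 389.1 × 10800 s = 4.202 × 10^6 m³.
Over A = 98.2 km², depth = V / A = 42.8 mm.

d ≈ 42.8 mm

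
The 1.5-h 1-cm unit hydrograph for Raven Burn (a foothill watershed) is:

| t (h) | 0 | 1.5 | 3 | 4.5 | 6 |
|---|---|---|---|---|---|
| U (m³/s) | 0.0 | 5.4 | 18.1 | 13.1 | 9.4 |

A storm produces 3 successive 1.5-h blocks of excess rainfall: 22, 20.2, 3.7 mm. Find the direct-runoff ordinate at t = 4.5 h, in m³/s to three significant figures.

By discrete convolution, Q_j = Σ (P_i / 10 mm) · U_{j−i}.
At t = 4.5 h (j=3): Q = (22/10)·13.1 + (20.2/10)·18.1 + (3.7/10)·5.4 = 67.4 m³/s.

Q ≈ 67.4 m³/s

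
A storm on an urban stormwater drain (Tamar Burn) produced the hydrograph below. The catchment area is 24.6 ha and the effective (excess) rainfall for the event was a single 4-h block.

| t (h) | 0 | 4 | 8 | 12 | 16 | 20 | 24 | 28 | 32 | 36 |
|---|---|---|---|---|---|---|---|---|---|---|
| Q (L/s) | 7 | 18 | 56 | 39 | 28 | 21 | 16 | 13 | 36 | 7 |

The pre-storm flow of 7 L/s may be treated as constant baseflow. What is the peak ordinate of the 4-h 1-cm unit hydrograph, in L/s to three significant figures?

U_p ≈ 49.0 L/s

Direct runoff: 0.0, 11.0, 49.0, 32.0, 21.0, 14.0, 9.0, 6.0, 29.0, 0.0 L/s; ΣQ_DR = 171.0 L/s, peak = 49.0 L/s.
Runoff depth d = ΣQ_DR·Δt / A = 171.0 × 14400 / (24.6 ha) = 10.01 mm.
The 1-cm UH is the DRH scaled by (10 mm)/d, so U_p = 49.0 × 10/10.01 = 49.0 L/s.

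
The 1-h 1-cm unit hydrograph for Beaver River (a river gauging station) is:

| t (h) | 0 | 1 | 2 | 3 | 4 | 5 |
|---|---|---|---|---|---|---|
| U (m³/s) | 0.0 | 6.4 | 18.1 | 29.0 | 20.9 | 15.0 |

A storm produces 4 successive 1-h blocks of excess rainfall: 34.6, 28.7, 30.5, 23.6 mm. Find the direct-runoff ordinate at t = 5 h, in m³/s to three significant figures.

Q ≈ 243 m³/s

By discrete convolution, Q_j = Σ (P_i / 10 mm) · U_{j−i}.
At t = 5 h (j=5): Q = (34.6/10)·15.0 + (28.7/10)·20.9 + (30.5/10)·29.0 + (23.6/10)·18.1 = 243 m³/s.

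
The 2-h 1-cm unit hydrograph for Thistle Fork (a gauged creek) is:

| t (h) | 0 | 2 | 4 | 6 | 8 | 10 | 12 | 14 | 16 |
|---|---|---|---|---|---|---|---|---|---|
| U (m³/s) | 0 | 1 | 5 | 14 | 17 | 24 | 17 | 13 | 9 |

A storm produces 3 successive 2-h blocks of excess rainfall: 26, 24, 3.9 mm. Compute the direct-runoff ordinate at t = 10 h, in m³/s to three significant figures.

Q ≈ 109 m³/s

By discrete convolution, Q_j = Σ (P_i / 10 mm) · U_{j−i}.
At t = 10 h (j=5): Q = (26/10)·24 + (24/10)·17 + (3.9/10)·14 = 109 m³/s.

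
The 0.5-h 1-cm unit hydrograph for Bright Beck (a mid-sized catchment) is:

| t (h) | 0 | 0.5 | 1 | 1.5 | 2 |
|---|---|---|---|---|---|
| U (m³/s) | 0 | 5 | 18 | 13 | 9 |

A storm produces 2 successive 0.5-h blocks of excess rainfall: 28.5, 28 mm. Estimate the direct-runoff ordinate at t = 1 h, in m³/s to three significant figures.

Q ≈ 65.3 m³/s

By discrete convolution, Q_j = Σ (P_i / 10 mm) · U_{j−i}.
At t = 1 h (j=2): Q = (28.5/10)·18 + (28/10)·5 = 65.3 m³/s.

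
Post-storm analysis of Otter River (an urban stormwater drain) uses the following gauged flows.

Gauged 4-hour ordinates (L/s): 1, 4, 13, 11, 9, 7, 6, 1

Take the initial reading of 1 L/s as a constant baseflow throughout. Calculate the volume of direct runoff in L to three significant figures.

Direct-runoff ordinates (Q − Q_b): 0.0, 3.0, 12.0, 10.0, 8.0, 6.0, 5.0, 0.0 L/s.
ΣQ_DR = 44.00 L/s.
With Δt = 4 h = 14400 s, V = ΣQ_DR · Δt = 44.00 × 14400 = 6.34 × 10^5 L.

V ≈ 6.34 × 10^5 L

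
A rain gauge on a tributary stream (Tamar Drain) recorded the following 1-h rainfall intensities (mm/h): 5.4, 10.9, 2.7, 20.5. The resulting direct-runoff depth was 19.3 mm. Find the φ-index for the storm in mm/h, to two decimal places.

Only the 2 blocks with intensity above φ contribute runoff: 10.9, 20.5 mm/h.
Σ(I−φ)·Δt = d  ⇒  (10.9+20.5 − 2φ)·1 = 19.3
φ = (31.40 − 19.3/1) / 2 = 6.05 mm/h.

φ ≈ 6.05 mm/h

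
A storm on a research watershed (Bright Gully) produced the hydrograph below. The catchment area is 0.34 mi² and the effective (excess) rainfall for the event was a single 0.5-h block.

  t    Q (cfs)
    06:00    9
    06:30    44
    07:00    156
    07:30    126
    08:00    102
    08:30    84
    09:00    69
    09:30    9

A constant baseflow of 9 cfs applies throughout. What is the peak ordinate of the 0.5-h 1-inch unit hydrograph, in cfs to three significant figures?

U_p ≈ 122 cfs

Direct runoff: 0.0, 35.0, 147.0, 117.0, 93.0, 75.0, 60.0, 0.0 cfs; ΣQ_DR = 527.0 cfs, peak = 147.0 cfs.
Runoff depth d = ΣQ_DR·Δt / A = 527.0 × 1800 / (0.34 mi²) = 1.201 in.
The 1-inch UH is the DRH scaled by (1 in)/d, so U_p = 147.0 × 1/1.201 = 122 cfs.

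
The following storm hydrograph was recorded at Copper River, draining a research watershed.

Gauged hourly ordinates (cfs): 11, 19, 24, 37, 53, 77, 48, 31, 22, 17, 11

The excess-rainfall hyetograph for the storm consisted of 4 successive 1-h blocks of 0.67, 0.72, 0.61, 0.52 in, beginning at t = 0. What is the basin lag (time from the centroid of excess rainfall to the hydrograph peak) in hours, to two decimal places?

t_L ≈ 3.11 h

Centroid of excess rainfall: t_c = Σ P_i·t̄_i / ΣP_i = 1.8889 h (block centres at 0.5, 1.5, 2.5, 3.5 h).
Hydrograph peak occurs at t = 5 h, so basin lag t_L = 5 − 1.8889 = 3.11 h.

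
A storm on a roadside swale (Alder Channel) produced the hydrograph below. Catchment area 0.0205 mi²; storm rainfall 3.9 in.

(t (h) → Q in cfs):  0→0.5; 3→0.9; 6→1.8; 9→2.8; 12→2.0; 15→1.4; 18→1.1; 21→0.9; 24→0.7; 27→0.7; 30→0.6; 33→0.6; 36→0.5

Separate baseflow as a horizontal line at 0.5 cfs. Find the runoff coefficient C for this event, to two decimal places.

C ≈ 0.47

ΣQ_DR = 8.000 cfs; V = ΣQ_DR·Δt = 86400 ft³.
Runoff depth d = V / A = 1.814 in.
C = d / P = 1.814 / 3.9 = 0.47.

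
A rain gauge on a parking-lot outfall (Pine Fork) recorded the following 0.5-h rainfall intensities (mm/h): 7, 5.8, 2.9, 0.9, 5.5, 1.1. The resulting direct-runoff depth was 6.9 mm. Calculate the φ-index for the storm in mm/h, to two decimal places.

Only the 4 blocks with intensity above φ contribute runoff: 7, 5.8, 2.9, 5.5 mm/h.
Σ(I−φ)·Δt = d  ⇒  (7+5.8+2.9+5.5 − 4φ)·0.5 = 6.9
φ = (21.20 − 6.9/0.5) / 4 = 1.85 mm/h.

φ ≈ 1.85 mm/h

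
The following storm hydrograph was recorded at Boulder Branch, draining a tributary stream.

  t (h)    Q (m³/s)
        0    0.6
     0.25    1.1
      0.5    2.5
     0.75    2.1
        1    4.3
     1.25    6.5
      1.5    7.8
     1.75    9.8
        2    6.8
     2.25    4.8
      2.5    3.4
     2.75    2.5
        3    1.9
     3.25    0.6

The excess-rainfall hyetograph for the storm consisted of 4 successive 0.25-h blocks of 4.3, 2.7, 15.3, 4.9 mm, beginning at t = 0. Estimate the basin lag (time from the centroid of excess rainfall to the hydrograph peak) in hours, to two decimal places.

t_L ≈ 1.18 h

Centroid of excess rainfall: t_c = Σ P_i·t̄_i / ΣP_i = 0.5662 h (block centres at 0.125, 0.375, 0.625, 0.875 h).
Hydrograph peak occurs at t = 1.75 h, so basin lag t_L = 1.75 − 0.5662 = 1.18 h.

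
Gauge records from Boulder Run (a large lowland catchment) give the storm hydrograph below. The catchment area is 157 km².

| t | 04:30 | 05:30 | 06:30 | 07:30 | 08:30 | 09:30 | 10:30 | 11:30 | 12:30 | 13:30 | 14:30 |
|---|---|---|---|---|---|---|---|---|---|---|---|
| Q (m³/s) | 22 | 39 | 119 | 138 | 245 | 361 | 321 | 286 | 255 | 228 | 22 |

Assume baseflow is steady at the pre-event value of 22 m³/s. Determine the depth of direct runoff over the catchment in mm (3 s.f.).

d ≈ 41.1 mm

Direct runoff: 0.0, 17.0, 97.0, 116.0, 223.0, 339.0, 299.0, 264.0, 233.0, 206.0, 0.0 m³/s; ΣQ_DR = 1794 m³/s.
V = ΣQ_DR · Δt = 1794 × 3600 s = 6.458 × 10^6 m³.
Over A = 157 km², depth = V / A = 41.1 mm.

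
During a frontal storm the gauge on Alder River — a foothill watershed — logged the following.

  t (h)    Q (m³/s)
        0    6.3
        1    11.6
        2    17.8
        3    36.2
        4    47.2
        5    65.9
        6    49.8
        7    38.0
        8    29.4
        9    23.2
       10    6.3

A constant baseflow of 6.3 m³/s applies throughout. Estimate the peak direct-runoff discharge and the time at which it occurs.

Q_p = 59.6 m³/s at t = 5 h

Subtracting baseflow gives direct-runoff ordinates: 0.0, 5.3, 11.5, 29.9, 40.9, 59.6, 43.5, 31.7, 23.1, 16.9, 0.0 m³/s.
The maximum is 59.6 m³/s, occurring at the reading for t = 5 h.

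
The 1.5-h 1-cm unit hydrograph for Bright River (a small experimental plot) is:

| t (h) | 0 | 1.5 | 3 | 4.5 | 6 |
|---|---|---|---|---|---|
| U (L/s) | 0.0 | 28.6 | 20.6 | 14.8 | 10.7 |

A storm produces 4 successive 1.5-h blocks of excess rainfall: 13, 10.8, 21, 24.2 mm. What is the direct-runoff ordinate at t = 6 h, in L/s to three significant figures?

By discrete convolution, Q_j = Σ (P_i / 10 mm) · U_{j−i}.
At t = 6 h (j=4): Q = (13/10)·10.7 + (10.8/10)·14.8 + (21/10)·20.6 + (24.2/10)·28.6 = 142 L/s.

Q ≈ 142 L/s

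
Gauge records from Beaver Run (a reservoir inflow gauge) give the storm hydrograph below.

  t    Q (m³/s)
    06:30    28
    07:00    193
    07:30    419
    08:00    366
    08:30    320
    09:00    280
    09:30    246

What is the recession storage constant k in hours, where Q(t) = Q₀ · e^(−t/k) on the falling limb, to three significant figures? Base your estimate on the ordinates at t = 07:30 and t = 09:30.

k ≈ 3.76 h

On the falling limb, Q drops from 419 to 246 m³/s between t = 07:30 and t = 09:30 (Δt = 2 h).
k = −Δt / ln(Q₂/Q₁) = −2 / ln(246/419) = 3.76 h.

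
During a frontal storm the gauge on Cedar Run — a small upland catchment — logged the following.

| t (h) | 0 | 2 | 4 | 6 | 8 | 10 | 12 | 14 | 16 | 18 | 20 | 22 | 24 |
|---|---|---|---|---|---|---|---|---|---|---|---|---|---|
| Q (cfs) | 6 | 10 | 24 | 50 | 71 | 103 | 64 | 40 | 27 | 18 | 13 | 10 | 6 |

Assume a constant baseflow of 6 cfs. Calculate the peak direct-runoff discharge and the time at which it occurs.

Subtracting baseflow gives direct-runoff ordinates: 0.0, 4.0, 18.0, 44.0, 65.0, 97.0, 58.0, 34.0, 21.0, 12.0, 7.0, 4.0, 0.0 cfs.
The maximum is 97.0 cfs, occurring at the reading for t = 10 h.

Q_p = 97.0 cfs at t = 10 h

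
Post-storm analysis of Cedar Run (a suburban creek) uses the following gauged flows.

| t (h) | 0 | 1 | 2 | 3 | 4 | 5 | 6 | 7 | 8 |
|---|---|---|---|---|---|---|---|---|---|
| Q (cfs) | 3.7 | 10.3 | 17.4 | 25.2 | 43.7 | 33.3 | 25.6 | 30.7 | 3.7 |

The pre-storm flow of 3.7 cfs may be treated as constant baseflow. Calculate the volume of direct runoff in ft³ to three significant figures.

Direct-runoff ordinates (Q − Q_b): 0.0, 6.6, 13.7, 21.5, 40.0, 29.6, 21.9, 27.0, 0.0 cfs.
ΣQ_DR = 160.3 cfs.
With Δt = 1 h = 3600 s, V = ΣQ_DR · Δt = 160.3 × 3600 = 5.77 × 10^5 ft³.

V ≈ 5.77 × 10^5 ft³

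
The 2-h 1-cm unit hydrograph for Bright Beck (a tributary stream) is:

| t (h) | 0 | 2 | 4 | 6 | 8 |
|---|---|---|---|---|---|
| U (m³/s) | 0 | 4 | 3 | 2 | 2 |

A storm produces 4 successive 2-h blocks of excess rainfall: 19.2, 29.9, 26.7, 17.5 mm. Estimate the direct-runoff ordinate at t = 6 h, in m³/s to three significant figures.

By discrete convolution, Q_j = Σ (P_i / 10 mm) · U_{j−i}.
At t = 6 h (j=3): Q = (19.2/10)·2 + (29.9/10)·3 + (26.7/10)·4 + (17.5/10)·0 = 23.5 m³/s.

Q ≈ 23.5 m³/s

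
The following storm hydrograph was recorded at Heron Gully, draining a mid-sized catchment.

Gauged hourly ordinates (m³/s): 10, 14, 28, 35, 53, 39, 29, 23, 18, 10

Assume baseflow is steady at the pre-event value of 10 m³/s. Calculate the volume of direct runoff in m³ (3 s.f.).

V ≈ 5.72 × 10^5 m³

Direct-runoff ordinates (Q − Q_b): 0.0, 4.0, 18.0, 25.0, 43.0, 29.0, 19.0, 13.0, 8.0, 0.0 m³/s.
ΣQ_DR = 159.0 m³/s.
With Δt = 1 h = 3600 s, V = ΣQ_DR · Δt = 159.0 × 3600 = 5.72 × 10^5 m³.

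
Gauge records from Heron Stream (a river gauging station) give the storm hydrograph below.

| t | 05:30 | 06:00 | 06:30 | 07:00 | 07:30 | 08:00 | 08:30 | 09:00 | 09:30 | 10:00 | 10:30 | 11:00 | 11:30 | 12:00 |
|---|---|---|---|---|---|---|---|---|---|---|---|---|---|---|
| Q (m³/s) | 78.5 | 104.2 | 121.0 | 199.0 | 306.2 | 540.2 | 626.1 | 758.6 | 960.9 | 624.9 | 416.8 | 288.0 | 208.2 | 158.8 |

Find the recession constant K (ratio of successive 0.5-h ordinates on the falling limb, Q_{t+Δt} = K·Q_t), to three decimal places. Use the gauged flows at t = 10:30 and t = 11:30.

Using the recession-limb readings at t = 10:30 and t = 11:30: Q falls from 416.8 to 208.2 m³/s over 2 intervals.
K = (Q₂/Q₁)^(1/2) = (208.2/416.8)^(1/2) = 0.707.

K ≈ 0.707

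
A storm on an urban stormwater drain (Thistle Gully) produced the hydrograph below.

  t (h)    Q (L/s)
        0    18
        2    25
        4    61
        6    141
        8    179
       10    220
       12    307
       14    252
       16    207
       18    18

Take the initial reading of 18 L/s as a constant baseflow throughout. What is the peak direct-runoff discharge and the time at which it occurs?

Q_p = 289.0 L/s at t = 12 h

Subtracting baseflow gives direct-runoff ordinates: 0.0, 7.0, 43.0, 123.0, 161.0, 202.0, 289.0, 234.0, 189.0, 0.0 L/s.
The maximum is 289.0 L/s, occurring at the reading for t = 12 h.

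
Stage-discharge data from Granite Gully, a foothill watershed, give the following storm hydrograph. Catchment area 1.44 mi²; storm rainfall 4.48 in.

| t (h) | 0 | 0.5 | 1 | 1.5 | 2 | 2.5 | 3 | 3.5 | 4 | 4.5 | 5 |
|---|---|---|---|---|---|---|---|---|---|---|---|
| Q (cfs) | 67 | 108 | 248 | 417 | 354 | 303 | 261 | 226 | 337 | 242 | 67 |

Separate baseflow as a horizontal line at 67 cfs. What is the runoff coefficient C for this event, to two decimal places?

C ≈ 0.23

ΣQ_DR = 1893 cfs; V = ΣQ_DR·Δt = 3.407 × 10^6 ft³.
Runoff depth d = V / A = 1.019 in.
C = d / P = 1.019 / 4.48 = 0.23.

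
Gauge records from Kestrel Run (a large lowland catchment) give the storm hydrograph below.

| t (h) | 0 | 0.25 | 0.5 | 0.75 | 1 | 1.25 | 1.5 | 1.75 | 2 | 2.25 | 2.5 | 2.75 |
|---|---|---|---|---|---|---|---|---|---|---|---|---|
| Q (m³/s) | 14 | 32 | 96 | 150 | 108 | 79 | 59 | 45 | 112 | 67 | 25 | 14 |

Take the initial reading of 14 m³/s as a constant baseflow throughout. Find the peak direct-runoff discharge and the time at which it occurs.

Subtracting baseflow gives direct-runoff ordinates: 0.0, 18.0, 82.0, 136.0, 94.0, 65.0, 45.0, 31.0, 98.0, 53.0, 11.0, 0.0 m³/s.
The maximum is 136.0 m³/s, occurring at the reading for t = 0.75 h.

Q_p = 136.0 m³/s at t = 0.75 h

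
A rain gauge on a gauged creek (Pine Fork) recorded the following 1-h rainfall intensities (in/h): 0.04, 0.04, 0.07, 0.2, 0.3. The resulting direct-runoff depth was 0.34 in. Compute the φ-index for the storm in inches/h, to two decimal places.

φ ≈ 0.08 in/h

Only the 2 blocks with intensity above φ contribute runoff: 0.2, 0.3 in/h.
Σ(I−φ)·Δt = d  ⇒  (0.2+0.3 − 2φ)·1 = 0.34
φ = (0.5000 − 0.34/1) / 2 = 0.08 in/h.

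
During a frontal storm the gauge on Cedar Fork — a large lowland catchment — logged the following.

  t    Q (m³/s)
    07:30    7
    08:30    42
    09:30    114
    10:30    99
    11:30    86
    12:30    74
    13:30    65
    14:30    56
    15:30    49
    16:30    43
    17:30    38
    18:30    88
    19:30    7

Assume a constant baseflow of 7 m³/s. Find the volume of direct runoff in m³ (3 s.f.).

Direct-runoff ordinates (Q − Q_b): 0.0, 35.0, 107.0, 92.0, 79.0, 67.0, 58.0, 49.0, 42.0, 36.0, 31.0, 81.0, 0.0 m³/s.
ΣQ_DR = 677.0 m³/s.
With Δt = 1 h = 3600 s, V = ΣQ_DR · Δt = 677.0 × 3600 = 2.44 × 10^6 m³.

V ≈ 2.44 × 10^6 m³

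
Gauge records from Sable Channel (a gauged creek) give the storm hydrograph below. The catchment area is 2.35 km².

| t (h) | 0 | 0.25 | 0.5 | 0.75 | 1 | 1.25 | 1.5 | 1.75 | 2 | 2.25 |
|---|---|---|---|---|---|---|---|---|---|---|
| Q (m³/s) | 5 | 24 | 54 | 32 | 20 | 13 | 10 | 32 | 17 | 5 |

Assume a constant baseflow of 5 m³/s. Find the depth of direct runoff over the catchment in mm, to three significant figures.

d ≈ 62.0 mm

Direct runoff: 0.0, 19.0, 49.0, 27.0, 15.0, 8.0, 5.0, 27.0, 12.0, 0.0 m³/s; ΣQ_DR = 162.0 m³/s.
V = ΣQ_DR · Δt = 162.0 × 900 s = 1.458 × 10^5 m³.
Over A = 2.35 km², depth = V / A = 62.0 mm.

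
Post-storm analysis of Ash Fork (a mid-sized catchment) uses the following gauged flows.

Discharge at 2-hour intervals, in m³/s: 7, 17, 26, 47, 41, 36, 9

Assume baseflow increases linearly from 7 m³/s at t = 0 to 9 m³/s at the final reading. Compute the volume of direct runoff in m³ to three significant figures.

V ≈ 9.14 × 10^5 m³

Direct-runoff ordinates (Q − Q_b): 0.00, 9.67, 18.33, 39.00, 32.67, 27.33, 0.00 m³/s.
ΣQ_DR = 127.0 m³/s.
With Δt = 2 h = 7200 s, V = ΣQ_DR · Δt = 127.0 × 7200 = 9.14 × 10^5 m³.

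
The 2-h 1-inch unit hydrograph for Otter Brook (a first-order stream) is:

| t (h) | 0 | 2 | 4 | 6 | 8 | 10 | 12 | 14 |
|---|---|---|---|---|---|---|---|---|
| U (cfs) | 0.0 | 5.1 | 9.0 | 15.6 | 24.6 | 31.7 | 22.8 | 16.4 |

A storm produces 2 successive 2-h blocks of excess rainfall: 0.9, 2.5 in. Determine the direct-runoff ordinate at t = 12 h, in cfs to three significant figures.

Q ≈ 99.8 cfs

By discrete convolution, Q_j = Σ (P_i / 1 in) · U_{j−i}.
At t = 12 h (j=6): Q = (0.9/1)·22.8 + (2.5/1)·31.7 = 99.8 cfs.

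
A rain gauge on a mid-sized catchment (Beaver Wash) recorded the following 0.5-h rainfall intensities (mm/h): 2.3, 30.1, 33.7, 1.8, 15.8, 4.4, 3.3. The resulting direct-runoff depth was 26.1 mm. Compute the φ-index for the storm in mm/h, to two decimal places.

Only the 3 blocks with intensity above φ contribute runoff: 30.1, 33.7, 15.8 mm/h.
Σ(I−φ)·Δt = d  ⇒  (30.1+33.7+15.8 − 3φ)·0.5 = 26.1
φ = (79.60 − 26.1/0.5) / 3 = 9.13 mm/h.

φ ≈ 9.13 mm/h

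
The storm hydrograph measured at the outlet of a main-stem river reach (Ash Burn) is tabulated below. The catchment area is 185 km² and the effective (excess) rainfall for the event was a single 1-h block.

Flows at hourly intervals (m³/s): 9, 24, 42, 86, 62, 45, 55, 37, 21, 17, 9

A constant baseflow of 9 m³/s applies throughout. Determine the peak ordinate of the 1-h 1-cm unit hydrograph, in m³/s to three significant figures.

U_p ≈ 128 m³/s

Direct runoff: 0.0, 15.0, 33.0, 77.0, 53.0, 36.0, 46.0, 28.0, 12.0, 8.0, 0.0 m³/s; ΣQ_DR = 308.0 m³/s, peak = 77.0 m³/s.
Runoff depth d = ΣQ_DR·Δt / A = 308.0 × 3600 / (185 km²) = 5.994 mm.
The 1-cm UH is the DRH scaled by (10 mm)/d, so U_p = 77.0 × 10/5.994 = 128 m³/s.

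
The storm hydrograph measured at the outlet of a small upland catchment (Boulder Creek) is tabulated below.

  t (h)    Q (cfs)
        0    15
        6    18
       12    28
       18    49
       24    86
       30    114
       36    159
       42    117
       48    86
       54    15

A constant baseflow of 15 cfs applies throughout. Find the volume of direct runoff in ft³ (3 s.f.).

Direct-runoff ordinates (Q − Q_b): 0.0, 3.0, 13.0, 34.0, 71.0, 99.0, 144.0, 102.0, 71.0, 0.0 cfs.
ΣQ_DR = 537.0 cfs.
With Δt = 6 h = 21600 s, V = ΣQ_DR · Δt = 537.0 × 21600 = 1.16 × 10^7 ft³.

V ≈ 1.16 × 10^7 ft³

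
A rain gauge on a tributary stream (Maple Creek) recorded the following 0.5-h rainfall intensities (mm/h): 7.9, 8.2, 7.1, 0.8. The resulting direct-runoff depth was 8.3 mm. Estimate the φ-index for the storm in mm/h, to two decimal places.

φ ≈ 2.20 mm/h

Only the 3 blocks with intensity above φ contribute runoff: 7.9, 8.2, 7.1 mm/h.
Σ(I−φ)·Δt = d  ⇒  (7.9+8.2+7.1 − 3φ)·0.5 = 8.3
φ = (23.20 − 8.3/0.5) / 3 = 2.20 mm/h.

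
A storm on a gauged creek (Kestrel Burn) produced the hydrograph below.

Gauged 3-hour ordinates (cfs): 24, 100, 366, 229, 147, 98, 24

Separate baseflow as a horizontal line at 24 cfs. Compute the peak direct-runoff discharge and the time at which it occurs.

Subtracting baseflow gives direct-runoff ordinates: 0.0, 76.0, 342.0, 205.0, 123.0, 74.0, 0.0 cfs.
The maximum is 342.0 cfs, occurring at the reading for t = 6 h.

Q_p = 342.0 cfs at t = 6 h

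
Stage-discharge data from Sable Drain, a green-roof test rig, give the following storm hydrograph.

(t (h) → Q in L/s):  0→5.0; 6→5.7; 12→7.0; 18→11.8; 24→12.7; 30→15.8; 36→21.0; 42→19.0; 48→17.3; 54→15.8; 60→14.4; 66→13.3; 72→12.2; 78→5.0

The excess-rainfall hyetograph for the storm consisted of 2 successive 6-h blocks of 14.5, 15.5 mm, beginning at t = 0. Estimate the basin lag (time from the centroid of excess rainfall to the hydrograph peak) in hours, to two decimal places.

Centroid of excess rainfall: t_c = Σ P_i·t̄_i / ΣP_i = 6.1000 h (block centres at 3, 9 h).
Hydrograph peak occurs at t = 36 h, so basin lag t_L = 36 − 6.1000 = 29.90 h.

t_L ≈ 29.90 h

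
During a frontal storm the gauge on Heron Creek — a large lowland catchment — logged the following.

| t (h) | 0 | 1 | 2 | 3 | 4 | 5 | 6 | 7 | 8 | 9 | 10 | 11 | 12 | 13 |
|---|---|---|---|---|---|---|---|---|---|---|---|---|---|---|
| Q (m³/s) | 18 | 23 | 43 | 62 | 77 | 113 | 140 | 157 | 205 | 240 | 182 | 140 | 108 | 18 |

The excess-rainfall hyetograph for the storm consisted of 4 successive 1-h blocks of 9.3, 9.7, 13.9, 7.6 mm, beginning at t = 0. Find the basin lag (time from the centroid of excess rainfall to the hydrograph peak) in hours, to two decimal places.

t_L ≈ 7.01 h

Centroid of excess rainfall: t_c = Σ P_i·t̄_i / ΣP_i = 1.9889 h (block centres at 0.5, 1.5, 2.5, 3.5 h).
Hydrograph peak occurs at t = 9 h, so basin lag t_L = 9 − 1.9889 = 7.01 h.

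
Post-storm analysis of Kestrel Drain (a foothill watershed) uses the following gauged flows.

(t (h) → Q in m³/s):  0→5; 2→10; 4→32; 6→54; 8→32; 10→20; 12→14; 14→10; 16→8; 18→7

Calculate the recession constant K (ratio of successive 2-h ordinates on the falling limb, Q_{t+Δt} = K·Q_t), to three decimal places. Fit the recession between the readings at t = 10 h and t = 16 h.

Using the recession-limb readings at t = 10 h and t = 16 h: Q falls from 20 to 8 m³/s over 3 intervals.
K = (Q₂/Q₁)^(1/3) = (8/20)^(1/3) = 0.737.

K ≈ 0.737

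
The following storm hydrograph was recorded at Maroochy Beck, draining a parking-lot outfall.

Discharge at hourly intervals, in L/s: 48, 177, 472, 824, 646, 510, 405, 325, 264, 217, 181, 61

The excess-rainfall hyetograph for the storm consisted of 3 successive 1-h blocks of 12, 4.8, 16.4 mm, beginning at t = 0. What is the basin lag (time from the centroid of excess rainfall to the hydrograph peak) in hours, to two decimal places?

Centroid of excess rainfall: t_c = Σ P_i·t̄_i / ΣP_i = 1.6325 h (block centres at 0.5, 1.5, 2.5 h).
Hydrograph peak occurs at t = 3 h, so basin lag t_L = 3 − 1.6325 = 1.37 h.

t_L ≈ 1.37 h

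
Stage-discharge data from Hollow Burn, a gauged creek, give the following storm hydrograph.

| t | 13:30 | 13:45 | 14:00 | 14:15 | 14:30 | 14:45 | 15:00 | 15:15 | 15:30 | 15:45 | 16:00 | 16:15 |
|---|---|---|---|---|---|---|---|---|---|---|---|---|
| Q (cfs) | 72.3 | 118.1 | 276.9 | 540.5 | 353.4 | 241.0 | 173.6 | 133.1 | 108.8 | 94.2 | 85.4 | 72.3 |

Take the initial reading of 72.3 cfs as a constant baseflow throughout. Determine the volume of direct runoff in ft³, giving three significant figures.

Direct-runoff ordinates (Q − Q_b): 0.0, 45.8, 204.6, 468.2, 281.1, 168.7, 101.3, 60.8, 36.5, 21.9, 13.1, 0.0 cfs.
ΣQ_DR = 1402 cfs.
With Δt = 0.25 h = 900 s, V = ΣQ_DR · Δt = 1402 × 900 = 1.26 × 10^6 ft³.

V ≈ 1.26 × 10^6 ft³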